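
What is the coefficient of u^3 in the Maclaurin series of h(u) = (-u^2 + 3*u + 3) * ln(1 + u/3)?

-25/54

Shift and add copies of the series according to the polynomial's terms.
So c_3 = h′′′(0)/3! = -25/54.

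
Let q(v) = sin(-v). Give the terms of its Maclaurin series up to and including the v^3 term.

v^3/6 - v

Use the known series and substitute for the argument.
[v^0] = 0;  [v^1] = -1;  [v^2] = 0;  [v^3] = 1/6.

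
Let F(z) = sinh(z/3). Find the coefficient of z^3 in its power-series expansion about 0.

1/162

Differentiate repeatedly and evaluate at the center.
F(0) = 0
F′(0) = 1/3
F′′(0) = 0
F′′′(0) = 1/27
Dividing each by k! gives the coefficients c_0, ..., c_3.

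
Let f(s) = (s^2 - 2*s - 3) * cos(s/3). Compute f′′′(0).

Shift and add copies of the series according to the polynomial's terms.
The coefficient of s^3 in the expansion is 1/9, so f′′′(0) = 3! * (1/9) = 2/3.

2/3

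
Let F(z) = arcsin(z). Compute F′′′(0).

Differentiate repeatedly and evaluate at the center.
From the series, [z^3] F = 1/6; multiply by 3! = 6 to get 1.

1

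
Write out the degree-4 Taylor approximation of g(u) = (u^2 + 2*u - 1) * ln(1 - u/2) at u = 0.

Distribute the polynomial across the series and collect like powers.
g(0) = 0
g′(0) = 1/2
g′′(0) = -7/4
g′′′(0) = -17/4
g^(4)(0) = -37/8

-37*u^4/192 - 17*u^3/24 - 7*u^2/8 + u/2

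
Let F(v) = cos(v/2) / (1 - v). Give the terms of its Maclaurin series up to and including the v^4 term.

Multiply the two series term by term and collect like powers.
[v^0] = 1;  [v^1] = 1;  [v^2] = 7/8;  [v^3] = 7/8;  [v^4] = 337/384.

337*v^4/384 + 7*v^3/8 + 7*v^2/8 + v + 1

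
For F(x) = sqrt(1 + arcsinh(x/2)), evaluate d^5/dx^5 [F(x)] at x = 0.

129/1024

Let u equal the inner series; expand the outer function in u and truncate.
The coefficient of x^5 in the expansion is 43/40960, so F^(5)(0) = 5! * (43/40960) = 129/1024.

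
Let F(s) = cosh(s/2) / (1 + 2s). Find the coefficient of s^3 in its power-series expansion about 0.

Take the Cauchy product of the two expansions.
F(0) = 1
F′(0) = -2
F′′(0) = 33/4
F′′′(0) = -99/2
Then c_k = F^(k)(0)/k! gives each Taylor coefficient.

-33/4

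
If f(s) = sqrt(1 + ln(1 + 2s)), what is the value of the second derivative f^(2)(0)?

-3

Substitute the inner expansion into the outer series and collect powers.
The coefficient of s^2 in the expansion is -3/2, so f′′(0) = 2! * (-3/2) = -3.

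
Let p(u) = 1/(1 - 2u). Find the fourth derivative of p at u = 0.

384

Compute the successive derivatives at the expansion point and divide by k!.
From the series, [u^4] p = 16; multiply by 4! = 24 to get 384.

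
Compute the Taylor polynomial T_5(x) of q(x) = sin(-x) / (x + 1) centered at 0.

Expand 1/(denominator) as a geometric series and multiply by the numerator's series.
q(0) = 0
q′(0) = -1
q′′(0) = 2
q′′′(0) = -5
q^(4)(0) = 20
q^(5)(0) = -101
The Taylor polynomial is Σ q^(k)(0)/k! · x^k.

-101*x^5/120 + 5*x^4/6 - 5*x^3/6 + x^2 - x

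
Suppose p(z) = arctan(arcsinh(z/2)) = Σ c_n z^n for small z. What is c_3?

Let u equal the inner series; expand the outer function in u and truncate.
p(0) = 0
p′(0) = 1/2
p′′(0) = 0
p′′′(0) = -3/8

-1/16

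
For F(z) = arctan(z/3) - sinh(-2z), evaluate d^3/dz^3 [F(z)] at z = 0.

Expand each term separately and add.
From the series, [z^3] F = 107/81; multiply by 3! = 6 to get 214/27.

214/27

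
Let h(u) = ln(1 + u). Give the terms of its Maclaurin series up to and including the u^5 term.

u^5/5 - u^4/4 + u^3/3 - u^2/2 + u

h(0) = 0
h′(0) = 1
h′′(0) = -1
h′′′(0) = 2
h^(4)(0) = -6
h^(5)(0) = 24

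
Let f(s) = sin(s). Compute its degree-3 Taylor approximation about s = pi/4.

f(pi/4) = sqrt(2)/2
f′(pi/4) = sqrt(2)/2
f′′(pi/4) = -sqrt(2)/2
f′′′(pi/4) = -sqrt(2)/2

-sqrt(2)*(s - pi/4)^3/12 - sqrt(2)*(s - pi/4)^2/4 + sqrt(2)*(s - pi/4)/2 + sqrt(2)/2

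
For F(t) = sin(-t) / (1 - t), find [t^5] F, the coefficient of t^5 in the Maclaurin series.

-101/120

Take the Cauchy product of the two expansions.
[t^0] = 0;  [t^1] = -1;  [t^2] = -1;  [t^3] = -5/6;  [t^4] = -5/6;  [t^5] = -101/120.
So c_5 = F^(5)(0)/5! = -101/120.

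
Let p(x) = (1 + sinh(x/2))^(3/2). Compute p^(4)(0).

Plug the Maclaurin series of the inner function into that of the outer and collect terms.
The coefficient of x^4 in the expansion is 19/2048, so p^(4)(0) = 4! * (19/2048) = 57/256.

57/256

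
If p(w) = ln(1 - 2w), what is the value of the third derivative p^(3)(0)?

-16

From the series, [w^3] p = -8/3; multiply by 3! = 6 to get -16.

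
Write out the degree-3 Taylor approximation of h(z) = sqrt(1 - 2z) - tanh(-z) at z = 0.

-5*z^3/6 - z^2/2 + 1

Add the two expansions coefficient-wise.
[z^0] = 1;  [z^1] = 0;  [z^2] = -1/2;  [z^3] = -5/6.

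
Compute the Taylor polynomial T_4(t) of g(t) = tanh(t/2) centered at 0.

Differentiate repeatedly and evaluate at the center.
g(0) = 0
g′(0) = 1/2
g′′(0) = 0
g′′′(0) = -1/4
g^(4)(0) = 0
The Taylor polynomial is Σ g^(k)(0)/k! · t^k.

-t^3/24 + t/2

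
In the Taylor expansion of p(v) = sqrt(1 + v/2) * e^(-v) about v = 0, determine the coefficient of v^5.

Write out both Maclaurin series and multiply, keeping only the needed powers.
So c_5 = p^(5)(0)/5! = 1781/122880.

1781/122880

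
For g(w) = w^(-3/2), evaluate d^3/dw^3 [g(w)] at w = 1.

-105/8

Use the known series and substitute for the argument.
The coefficient of (w - 1)^3 in the expansion is -35/16, so g′′′(1) = 3! * (-35/16) = -105/8.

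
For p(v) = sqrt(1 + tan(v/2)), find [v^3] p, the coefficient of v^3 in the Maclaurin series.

Plug the Maclaurin series of the inner function into that of the outer and collect terms.
p(0) = 1
p′(0) = 1/4
p′′(0) = -1/16
p′′′(0) = 11/64
Dividing each by k! gives the coefficients c_0, ..., c_3.

11/384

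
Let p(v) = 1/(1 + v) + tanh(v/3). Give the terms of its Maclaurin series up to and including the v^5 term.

-3643*v^5/3645 + v^4 - 82*v^3/81 + v^2 - 2*v/3 + 1

Combine the two series term by term.
[v^0] = 1;  [v^1] = -2/3;  [v^2] = 1;  [v^3] = -82/81;  [v^4] = 1;  [v^5] = -3643/3645.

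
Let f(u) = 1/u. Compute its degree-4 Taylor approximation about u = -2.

[(u + 2)^0] = -1/2;  [(u + 2)^1] = -1/4;  [(u + 2)^2] = -1/8;  [(u + 2)^3] = -1/16;  [(u + 2)^4] = -1/32.

-(u + 2)^4/32 - (u + 2)^3/16 - (u + 2)^2/8 - (u + 2)/4 - 1/2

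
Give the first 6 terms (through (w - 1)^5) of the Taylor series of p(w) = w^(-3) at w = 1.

p(1) = 1
p′(1) = -3
p′′(1) = 12
p′′′(1) = -60
p^(4)(1) = 360
p^(5)(1) = -2520

-21*(w - 1)^5 + 15*(w - 1)^4 - 10*(w - 1)^3 + 6*(w - 1)^2 - 3*(w - 1) + 1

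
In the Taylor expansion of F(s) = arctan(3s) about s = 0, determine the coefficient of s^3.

F(0) = 0
F′(0) = 3
F′′(0) = 0
F′′′(0) = -54
The Taylor polynomial is Σ F^(k)(0)/k! · s^k.

-9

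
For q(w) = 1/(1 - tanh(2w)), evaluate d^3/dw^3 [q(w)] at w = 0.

32

Let u equal the inner series; expand the outer function in u and truncate.
From the series, [w^3] q = 16/3; multiply by 3! = 6 to get 32.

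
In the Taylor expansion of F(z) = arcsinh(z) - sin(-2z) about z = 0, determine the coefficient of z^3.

-3/2

Combine the two series term by term.
F(0) = 0
F′(0) = 3
F′′(0) = 0
F′′′(0) = -9
The Taylor polynomial is Σ F^(k)(0)/k! · z^k.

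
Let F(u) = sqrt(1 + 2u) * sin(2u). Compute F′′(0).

Take the Cauchy product of the two expansions.
From the series, [u^2] F = 2; multiply by 2! = 2 to get 4.

4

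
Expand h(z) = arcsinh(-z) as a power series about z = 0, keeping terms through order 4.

z^3/6 - z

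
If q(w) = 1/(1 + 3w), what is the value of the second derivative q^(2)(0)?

From the series, [w^2] q = 9; multiply by 2! = 2 to get 18.

18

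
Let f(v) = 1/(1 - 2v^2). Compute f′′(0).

The coefficient of v^2 in the expansion is 2, so f′′(0) = 2! * (2) = 4.

4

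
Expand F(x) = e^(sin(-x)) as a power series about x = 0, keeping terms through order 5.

Plug the Maclaurin series of the inner function into that of the outer and collect terms.
F(0) = 1
F′(0) = -1
F′′(0) = 1
F′′′(0) = 0
F^(4)(0) = -3
F^(5)(0) = 8
The Taylor polynomial is Σ F^(k)(0)/k! · x^k.

x^5/15 - x^4/8 + x^2/2 - x + 1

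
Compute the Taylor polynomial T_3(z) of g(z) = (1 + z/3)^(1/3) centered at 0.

5*z^3/2187 - z^2/81 + z/9 + 1

g(0) = 1
g′(0) = 1/9
g′′(0) = -2/81
g′′′(0) = 10/729
The Taylor polynomial is Σ g^(k)(0)/k! · z^k.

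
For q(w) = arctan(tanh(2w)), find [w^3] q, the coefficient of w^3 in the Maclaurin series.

Let u equal the inner series; expand the outer function in u and truncate.
q(0) = 0
q′(0) = 2
q′′(0) = 0
q′′′(0) = -32

-16/3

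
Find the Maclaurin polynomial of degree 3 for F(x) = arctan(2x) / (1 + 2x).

16*x^3/3 - 4*x^2 + 2*x

Write out both Maclaurin series and multiply, keeping only the needed powers.
F(0) = 0
F′(0) = 2
F′′(0) = -8
F′′′(0) = 32
Then c_k = F^(k)(0)/k! gives each Taylor coefficient.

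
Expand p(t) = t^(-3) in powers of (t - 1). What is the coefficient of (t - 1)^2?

6

Use the known series and substitute for the argument.
So c_2 = p′′(1)/2! = 6.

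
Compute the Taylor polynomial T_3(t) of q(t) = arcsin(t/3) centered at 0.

t^3/162 + t/3

[t^0] = 0;  [t^1] = 1/3;  [t^2] = 0;  [t^3] = 1/162.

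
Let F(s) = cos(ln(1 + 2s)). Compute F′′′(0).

Let u equal the inner series; expand the outer function in u and truncate.
From the series, [s^3] F = 4; multiply by 3! = 6 to get 24.

24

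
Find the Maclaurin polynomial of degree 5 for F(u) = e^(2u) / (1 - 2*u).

Multiply the numerator's expansion by the denominator's geometric series.
[u^0] = 1;  [u^1] = 4;  [u^2] = 10;  [u^3] = 64/3;  [u^4] = 130/3;  [u^5] = 1304/15.

1304*u^5/15 + 130*u^4/3 + 64*u^3/3 + 10*u^2 + 4*u + 1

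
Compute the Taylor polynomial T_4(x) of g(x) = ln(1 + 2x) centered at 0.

-4*x^4 + 8*x^3/3 - 2*x^2 + 2*x

Compute the successive derivatives at the expansion point and divide by k!.
g(0) = 0
g′(0) = 2
g′′(0) = -4
g′′′(0) = 16
g^(4)(0) = -96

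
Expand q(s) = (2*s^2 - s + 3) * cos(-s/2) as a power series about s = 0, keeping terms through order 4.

Multiply each power in the prefactor through the base expansion.
q(0) = 3
q′(0) = -1
q′′(0) = 13/4
q′′′(0) = 3/4
q^(4)(0) = -93/16

-31*s^4/128 + s^3/8 + 13*s^2/8 - s + 3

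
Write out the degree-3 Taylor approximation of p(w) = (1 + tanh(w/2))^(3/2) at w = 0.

Plug the Maclaurin series of the inner function into that of the outer and collect terms.
p(0) = 1
p′(0) = 3/4
p′′(0) = 3/16
p′′′(0) = -27/64
The Taylor polynomial is Σ p^(k)(0)/k! · w^k.

-9*w^3/128 + 3*w^2/32 + 3*w/4 + 1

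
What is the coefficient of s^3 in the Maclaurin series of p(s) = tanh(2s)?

Apply the Taylor formula c_k = f^(k)(a)/k!.
[s^0] = 0;  [s^1] = 2;  [s^2] = 0;  [s^3] = -8/3.

-8/3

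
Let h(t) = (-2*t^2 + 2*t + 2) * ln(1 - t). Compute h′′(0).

-6

Distribute the polynomial across the series and collect like powers.
From the series, [t^2] h = -3; multiply by 2! = 2 to get -6.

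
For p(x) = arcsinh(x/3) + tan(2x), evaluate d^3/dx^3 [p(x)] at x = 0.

431/27

Combine the two series term by term.
The coefficient of x^3 in the expansion is 431/162, so p′′′(0) = 3! * (431/162) = 431/27.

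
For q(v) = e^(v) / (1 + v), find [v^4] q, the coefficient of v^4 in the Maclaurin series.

Expand each factor separately, then convolve coefficients.
[v^0] = 1;  [v^1] = 0;  [v^2] = 1/2;  [v^3] = -1/3;  [v^4] = 3/8.

3/8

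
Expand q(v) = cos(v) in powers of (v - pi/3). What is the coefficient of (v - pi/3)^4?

1/48

Use the known series and substitute for the argument.
q(pi/3) = 1/2
q′(pi/3) = -sqrt(3)/2
q′′(pi/3) = -1/2
q′′′(pi/3) = sqrt(3)/2
q^(4)(pi/3) = 1/2
Dividing each by k! gives the coefficients c_0, ..., c_4.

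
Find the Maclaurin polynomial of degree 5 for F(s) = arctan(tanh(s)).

Compose series: expand the inner function first, then feed it into the outer expansion.

2*s^5/3 - 2*s^3/3 + s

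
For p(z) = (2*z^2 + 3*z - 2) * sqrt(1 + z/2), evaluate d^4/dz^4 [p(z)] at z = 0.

-105/128

Distribute the polynomial across the series and collect like powers.
The coefficient of z^4 in the expansion is -35/1024, so p^(4)(0) = 4! * (-35/1024) = -105/128.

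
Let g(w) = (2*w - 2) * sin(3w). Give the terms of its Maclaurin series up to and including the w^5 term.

-81*w^5/20 - 9*w^4 + 9*w^3 + 6*w^2 - 6*w

Shift and add copies of the series according to the polynomial's terms.
g(0) = 0
g′(0) = -6
g′′(0) = 12
g′′′(0) = 54
g^(4)(0) = -216
g^(5)(0) = -486
Then c_k = g^(k)(0)/k! gives each Taylor coefficient.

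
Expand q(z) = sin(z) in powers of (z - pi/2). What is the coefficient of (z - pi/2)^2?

-1/2

q(pi/2) = 1
q′(pi/2) = 0
q′′(pi/2) = -1
So c_2 = q′′(pi/2)/2! = -1/2.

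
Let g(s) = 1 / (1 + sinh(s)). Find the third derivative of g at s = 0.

-7

Write 1/(1+u) = 1 - u + u^2 - u^3 + ... and substitute the series for u.
From the series, [s^3] g = -7/6; multiply by 3! = 6 to get -7.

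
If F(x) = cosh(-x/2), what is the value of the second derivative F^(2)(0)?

1/4

Use the known series and substitute for the argument.
The coefficient of x^2 in the expansion is 1/8, so F′′(0) = 2! * (1/8) = 1/4.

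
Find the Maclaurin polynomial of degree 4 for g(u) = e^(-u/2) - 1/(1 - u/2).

Combine the two series term by term.

-23*u^4/384 - 7*u^3/48 - u^2/8 - u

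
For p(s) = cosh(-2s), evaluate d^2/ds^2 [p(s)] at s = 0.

Compute the successive derivatives at the expansion point and divide by k!.
From the series, [s^2] p = 2; multiply by 2! = 2 to get 4.

4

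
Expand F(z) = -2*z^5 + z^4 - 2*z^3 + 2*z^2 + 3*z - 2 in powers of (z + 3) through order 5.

[(z + 3)^0] = 628;  [(z + 3)^1] = -981;  [(z + 3)^2] = 614;  [(z + 3)^3] = -194;  [(z + 3)^4] = 31;  [(z + 3)^5] = -2.

-2*(z + 3)^5 + 31*(z + 3)^4 - 194*(z + 3)^3 + 614*(z + 3)^2 - 981*(z + 3) + 628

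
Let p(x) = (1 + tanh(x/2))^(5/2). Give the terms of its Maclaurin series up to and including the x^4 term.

Let u equal the inner series; expand the outer function in u and truncate.
p(0) = 1
p′(0) = 5/4
p′′(0) = 15/16
p′′′(0) = -25/64
p^(4)(0) = -495/256

-165*x^4/2048 - 25*x^3/384 + 15*x^2/32 + 5*x/4 + 1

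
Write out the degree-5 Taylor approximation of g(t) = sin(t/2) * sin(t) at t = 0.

Expand each factor separately, then convolve coefficients.

-5*t^4/48 + t^2/2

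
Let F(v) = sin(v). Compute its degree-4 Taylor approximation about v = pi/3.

sqrt(3)*(v - pi/3)^4/48 - (v - pi/3)^3/12 - sqrt(3)*(v - pi/3)^2/4 + (v - pi/3)/2 + sqrt(3)/2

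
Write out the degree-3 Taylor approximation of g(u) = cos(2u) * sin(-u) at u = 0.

13*u^3/6 - u

Expand each factor separately, then convolve coefficients.
[u^0] = 0;  [u^1] = -1;  [u^2] = 0;  [u^3] = 13/6.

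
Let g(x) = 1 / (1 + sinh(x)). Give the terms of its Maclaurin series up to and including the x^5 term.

-181*x^5/120 + 4*x^4/3 - 7*x^3/6 + x^2 - x + 1

Expand as Σ (-1)^k u^k with u equal to the inner function's series.
g(0) = 1
g′(0) = -1
g′′(0) = 2
g′′′(0) = -7
g^(4)(0) = 32
g^(5)(0) = -181
Dividing each by k! gives the coefficients c_0, ..., c_5.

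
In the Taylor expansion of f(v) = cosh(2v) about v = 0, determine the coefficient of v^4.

2/3

f(0) = 1
f′(0) = 0
f′′(0) = 4
f′′′(0) = 0
f^(4)(0) = 16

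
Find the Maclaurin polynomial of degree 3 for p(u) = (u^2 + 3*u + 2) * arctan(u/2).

5*u^3/12 + 3*u^2/2 + u

Shift and add copies of the series according to the polynomial's terms.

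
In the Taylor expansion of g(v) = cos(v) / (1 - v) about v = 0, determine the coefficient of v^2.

Expand 1/(denominator) as a geometric series and multiply by the numerator's series.
So c_2 = g′′(0)/2! = 1/2.

1/2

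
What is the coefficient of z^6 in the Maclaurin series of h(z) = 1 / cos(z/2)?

61/46080

Invert the denominator's series and multiply.
So c_6 = h^(6)(0)/6! = 61/46080.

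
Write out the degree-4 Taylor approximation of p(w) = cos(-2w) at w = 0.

p(0) = 1
p′(0) = 0
p′′(0) = -4
p′′′(0) = 0
p^(4)(0) = 16

2*w^4/3 - 2*w^2 + 1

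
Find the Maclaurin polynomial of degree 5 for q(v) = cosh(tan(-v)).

Plug the Maclaurin series of the inner function into that of the outer and collect terms.
q(0) = 1
q′(0) = 0
q′′(0) = 1
q′′′(0) = 0
q^(4)(0) = 9
q^(5)(0) = 0
Dividing each by k! gives the coefficients c_0, ..., c_5.

3*v^4/8 + v^2/2 + 1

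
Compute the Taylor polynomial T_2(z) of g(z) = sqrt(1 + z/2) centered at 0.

-z^2/32 + z/4 + 1

g(0) = 1
g′(0) = 1/4
g′′(0) = -1/16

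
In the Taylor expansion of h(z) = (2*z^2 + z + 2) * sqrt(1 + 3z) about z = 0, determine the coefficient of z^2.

Distribute the polynomial across the series and collect like powers.
h(0) = 2
h′(0) = 4
h′′(0) = 5/2
The Taylor polynomial is Σ h^(k)(0)/k! · z^k.

5/4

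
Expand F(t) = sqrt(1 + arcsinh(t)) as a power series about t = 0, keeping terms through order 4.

t^4/384 - t^3/48 - t^2/8 + t/2 + 1

Compose series: expand the inner function first, then feed it into the outer expansion.
F(0) = 1
F′(0) = 1/2
F′′(0) = -1/4
F′′′(0) = -1/8
F^(4)(0) = 1/16
The Taylor polynomial is Σ F^(k)(0)/k! · t^k.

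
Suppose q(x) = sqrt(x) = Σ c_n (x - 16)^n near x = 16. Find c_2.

-1/512

[(x - 16)^0] = 4;  [(x - 16)^1] = 1/8;  [(x - 16)^2] = -1/512.
So c_2 = q′′(16)/2! = -1/512.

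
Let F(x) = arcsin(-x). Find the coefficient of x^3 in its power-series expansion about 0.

Use the known series and substitute for the argument.
[x^0] = 0;  [x^1] = -1;  [x^2] = 0;  [x^3] = -1/6.
So c_3 = F′′′(0)/3! = -1/6.

-1/6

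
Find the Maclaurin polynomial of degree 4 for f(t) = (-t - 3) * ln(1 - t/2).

17*t^4/192 + t^3/4 + 7*t^2/8 + 3*t/2

Distribute the polynomial across the series and collect like powers.
[t^0] = 0;  [t^1] = 3/2;  [t^2] = 7/8;  [t^3] = 1/4;  [t^4] = 17/192.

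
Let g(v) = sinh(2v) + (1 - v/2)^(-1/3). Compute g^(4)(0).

35/162

Expand each term separately and add.
From the series, [v^4] g = 35/3888; multiply by 4! = 24 to get 35/162.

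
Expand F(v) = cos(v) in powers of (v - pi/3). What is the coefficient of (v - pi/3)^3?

sqrt(3)/12

[(v - pi/3)^0] = 1/2;  [(v - pi/3)^1] = -sqrt(3)/2;  [(v - pi/3)^2] = -1/4;  [(v - pi/3)^3] = sqrt(3)/12.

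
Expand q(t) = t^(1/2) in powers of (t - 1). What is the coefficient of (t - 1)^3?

[(t - 1)^0] = 1;  [(t - 1)^1] = 1/2;  [(t - 1)^2] = -1/8;  [(t - 1)^3] = 1/16.
So c_3 = q′′′(1)/3! = 1/16.

1/16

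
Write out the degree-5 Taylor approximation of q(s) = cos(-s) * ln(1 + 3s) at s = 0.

1769*s^5/40 - 18*s^4 + 15*s^3/2 - 9*s^2/2 + 3*s

Write out both Maclaurin series and multiply, keeping only the needed powers.
q(0) = 0
q′(0) = 3
q′′(0) = -9
q′′′(0) = 45
q^(4)(0) = -432
q^(5)(0) = 5307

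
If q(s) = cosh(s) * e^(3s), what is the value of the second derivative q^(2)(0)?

10

Expand each factor separately, then convolve coefficients.
From the series, [s^2] q = 5; multiply by 2! = 2 to get 10.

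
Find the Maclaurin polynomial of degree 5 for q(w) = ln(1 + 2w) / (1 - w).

Write out both Maclaurin series and multiply, keeping only the needed powers.

76*w^5/15 - 4*w^4/3 + 8*w^3/3 + 2*w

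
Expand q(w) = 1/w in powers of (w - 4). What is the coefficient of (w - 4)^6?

1/16384

[(w - 4)^0] = 1/4;  [(w - 4)^1] = -1/16;  [(w - 4)^2] = 1/64;  [(w - 4)^3] = -1/256;  [(w - 4)^4] = 1/1024;  [(w - 4)^5] = -1/4096;  [(w - 4)^6] = 1/16384.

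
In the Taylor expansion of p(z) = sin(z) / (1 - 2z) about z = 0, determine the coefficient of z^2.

Expand each factor separately, then convolve coefficients.
[z^0] = 0;  [z^1] = 1;  [z^2] = 2.

2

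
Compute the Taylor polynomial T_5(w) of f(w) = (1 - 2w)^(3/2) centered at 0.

Use the known series and substitute for the argument.
f(0) = 1
f′(0) = -3
f′′(0) = 3
f′′′(0) = 3
f^(4)(0) = 9
f^(5)(0) = 45
Dividing each by k! gives the coefficients c_0, ..., c_5.

3*w^5/8 + 3*w^4/8 + w^3/2 + 3*w^2/2 - 3*w + 1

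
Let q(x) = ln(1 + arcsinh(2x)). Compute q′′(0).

-4

Let u equal the inner series; expand the outer function in u and truncate.
The coefficient of x^2 in the expansion is -2, so q′′(0) = 2! * (-2) = -4.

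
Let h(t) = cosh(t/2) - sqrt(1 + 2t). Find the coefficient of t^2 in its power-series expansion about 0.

Expand each term separately and add.
h(0) = 0
h′(0) = -1
h′′(0) = 5/4
So c_2 = h′′(0)/2! = 5/8.

5/8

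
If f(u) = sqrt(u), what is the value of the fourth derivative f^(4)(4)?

From the series, [(u - 4)^4] f = -5/16384; multiply by 4! = 24 to get -15/2048.

-15/2048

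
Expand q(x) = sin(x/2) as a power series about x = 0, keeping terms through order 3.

-x^3/48 + x/2

q(0) = 0
q′(0) = 1/2
q′′(0) = 0
q′′′(0) = -1/8
The Taylor polynomial is Σ q^(k)(0)/k! · x^k.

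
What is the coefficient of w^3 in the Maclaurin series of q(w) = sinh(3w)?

9/2

q(0) = 0
q′(0) = 3
q′′(0) = 0
q′′′(0) = 27
So c_3 = q′′′(0)/3! = 9/2.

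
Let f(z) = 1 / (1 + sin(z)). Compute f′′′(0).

Use the geometric series for the reciprocal, then substitute.
The coefficient of z^3 in the expansion is -5/6, so f′′′(0) = 3! * (-5/6) = -5.

-5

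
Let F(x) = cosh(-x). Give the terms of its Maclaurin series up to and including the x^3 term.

Apply the Taylor formula c_k = f^(k)(a)/k!.
F(0) = 1
F′(0) = 0
F′′(0) = 1
F′′′(0) = 0
The Taylor polynomial is Σ F^(k)(0)/k! · x^k.

x^2/2 + 1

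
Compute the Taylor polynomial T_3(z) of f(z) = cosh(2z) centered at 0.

2*z^2 + 1

f(0) = 1
f′(0) = 0
f′′(0) = 4
f′′′(0) = 0
The Taylor polynomial is Σ f^(k)(0)/k! · z^k.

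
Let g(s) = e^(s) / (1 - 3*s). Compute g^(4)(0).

Multiply the numerator's expansion by the denominator's geometric series.
The coefficient of s^4 in the expansion is 2713/24, so g^(4)(0) = 4! * (2713/24) = 2713.

2713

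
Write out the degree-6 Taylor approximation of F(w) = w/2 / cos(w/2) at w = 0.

5*w^5/768 + w^3/16 + w/2

Invert the denominator's series and multiply.
[w^0] = 0;  [w^1] = 1/2;  [w^2] = 0;  [w^3] = 1/16;  [w^4] = 0;  [w^5] = 5/768;  [w^6] = 0.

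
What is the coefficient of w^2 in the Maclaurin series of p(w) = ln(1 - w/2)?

p(0) = 0
p′(0) = -1/2
p′′(0) = -1/4
The Taylor polynomial is Σ p^(k)(0)/k! · w^k.

-1/8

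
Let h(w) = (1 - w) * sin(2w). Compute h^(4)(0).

32

Multiply each power in the prefactor through the base expansion.
The coefficient of w^4 in the expansion is 4/3, so h^(4)(0) = 4! * (4/3) = 32.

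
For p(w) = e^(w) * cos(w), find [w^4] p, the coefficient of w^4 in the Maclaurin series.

-1/6

Write out both Maclaurin series and multiply, keeping only the needed powers.
p(0) = 1
p′(0) = 1
p′′(0) = 0
p′′′(0) = -2
p^(4)(0) = -4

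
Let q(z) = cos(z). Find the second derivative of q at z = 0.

The coefficient of z^2 in the expansion is -1/2, so q′′(0) = 2! * (-1/2) = -1.

-1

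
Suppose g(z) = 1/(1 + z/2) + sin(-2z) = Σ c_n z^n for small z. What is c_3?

Add the two expansions coefficient-wise.
g(0) = 1
g′(0) = -5/2
g′′(0) = 1/2
g′′′(0) = 29/4
So c_3 = g′′′(0)/3! = 29/24.

29/24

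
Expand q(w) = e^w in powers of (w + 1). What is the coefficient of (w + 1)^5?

Apply the Taylor formula c_k = f^(k)(a)/k!.
[(w + 1)^0] = e^(-1);  [(w + 1)^1] = e^(-1);  [(w + 1)^2] = e^(-1)/2;  [(w + 1)^3] = e^(-1)/6;  [(w + 1)^4] = e^(-1)/24;  [(w + 1)^5] = e^(-1)/120.
So c_5 = q^(5)(-1)/5! = e^(-1)/120.

e^(-1)/120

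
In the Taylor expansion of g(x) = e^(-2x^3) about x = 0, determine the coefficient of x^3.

-2

g(0) = 1
g′(0) = 0
g′′(0) = 0
g′′′(0) = -12
So c_3 = g′′′(0)/3! = -2.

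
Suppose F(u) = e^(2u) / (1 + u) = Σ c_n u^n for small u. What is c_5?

Write out both Maclaurin series and multiply, keeping only the needed powers.

-1/15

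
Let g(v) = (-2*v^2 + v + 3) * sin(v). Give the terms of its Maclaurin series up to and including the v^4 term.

Shift and add copies of the series according to the polynomial's terms.
[v^0] = 0;  [v^1] = 3;  [v^2] = 1;  [v^3] = -5/2;  [v^4] = -1/6.

-v^4/6 - 5*v^3/2 + v^2 + 3*v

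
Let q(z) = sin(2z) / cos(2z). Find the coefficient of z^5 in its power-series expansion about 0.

Invert the denominator's series and multiply.
[z^0] = 0;  [z^1] = 2;  [z^2] = 0;  [z^3] = 8/3;  [z^4] = 0;  [z^5] = 64/15.
So c_5 = q^(5)(0)/5! = 64/15.

64/15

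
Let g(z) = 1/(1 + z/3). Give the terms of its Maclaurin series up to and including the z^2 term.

z^2/9 - z/3 + 1

g(0) = 1
g′(0) = -1/3
g′′(0) = 2/9
Dividing each by k! gives the coefficients c_0, ..., c_2.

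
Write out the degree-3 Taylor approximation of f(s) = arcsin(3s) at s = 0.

[s^0] = 0;  [s^1] = 3;  [s^2] = 0;  [s^3] = 9/2.

9*s^3/2 + 3*s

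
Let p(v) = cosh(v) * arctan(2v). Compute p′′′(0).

Multiply the two series term by term and collect like powers.
The coefficient of v^3 in the expansion is -5/3, so p′′′(0) = 3! * (-5/3) = -10.

-10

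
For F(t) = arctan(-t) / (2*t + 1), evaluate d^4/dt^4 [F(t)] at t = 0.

Expand 1/(denominator) as a geometric series and multiply by the numerator's series.
From the series, [t^4] F = 22/3; multiply by 4! = 24 to get 176.

176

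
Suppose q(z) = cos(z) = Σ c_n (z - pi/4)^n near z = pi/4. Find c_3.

Differentiate repeatedly and evaluate at the center.
[(z - pi/4)^0] = sqrt(2)/2;  [(z - pi/4)^1] = -sqrt(2)/2;  [(z - pi/4)^2] = -sqrt(2)/4;  [(z - pi/4)^3] = sqrt(2)/12.
So c_3 = q′′′(pi/4)/3! = sqrt(2)/12.

sqrt(2)/12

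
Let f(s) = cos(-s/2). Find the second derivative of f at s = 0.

-1/4

From the series, [s^2] f = -1/8; multiply by 2! = 2 to get -1/4.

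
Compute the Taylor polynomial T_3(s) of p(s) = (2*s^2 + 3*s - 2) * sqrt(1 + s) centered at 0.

Distribute the polynomial across the series and collect like powers.
[s^0] = -2;  [s^1] = 2;  [s^2] = 15/4;  [s^3] = 1/2.

s^3/2 + 15*s^2/4 + 2*s - 2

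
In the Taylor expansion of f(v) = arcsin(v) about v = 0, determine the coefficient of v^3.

Compute the successive derivatives at the expansion point and divide by k!.
f(0) = 0
f′(0) = 1
f′′(0) = 0
f′′′(0) = 1
Then c_k = f^(k)(0)/k! gives each Taylor coefficient.

1/6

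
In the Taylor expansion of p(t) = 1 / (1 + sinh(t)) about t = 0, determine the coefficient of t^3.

Use the geometric series for the reciprocal, then substitute.
[t^0] = 1;  [t^1] = -1;  [t^2] = 1;  [t^3] = -7/6.

-7/6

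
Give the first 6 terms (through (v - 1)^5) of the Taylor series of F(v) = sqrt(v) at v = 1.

7*(v - 1)^5/256 - 5*(v - 1)^4/128 + (v - 1)^3/16 - (v - 1)^2/8 + (v - 1)/2 + 1

Apply the Taylor formula c_k = f^(k)(a)/k!.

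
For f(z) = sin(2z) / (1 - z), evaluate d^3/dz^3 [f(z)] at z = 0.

4

Expand each factor separately, then convolve coefficients.
From the series, [z^3] f = 2/3; multiply by 3! = 6 to get 4.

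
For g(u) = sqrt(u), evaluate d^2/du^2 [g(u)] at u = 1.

The coefficient of (u - 1)^2 in the expansion is -1/8, so g′′(1) = 2! * (-1/8) = -1/4.

-1/4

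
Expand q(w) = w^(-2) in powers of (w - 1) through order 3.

Use the known series and substitute for the argument.
q(1) = 1
q′(1) = -2
q′′(1) = 6
q′′′(1) = -24
The Taylor polynomial is Σ q^(k)(1)/k! · (w - 1)^k.

-4*(w - 1)^3 + 3*(w - 1)^2 - 2*(w - 1) + 1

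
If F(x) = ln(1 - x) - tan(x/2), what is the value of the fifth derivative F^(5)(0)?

-49/2

Combine the two series term by term.
From the series, [x^5] F = -49/240; multiply by 5! = 120 to get -49/2.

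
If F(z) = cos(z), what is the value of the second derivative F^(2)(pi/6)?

Differentiate repeatedly and evaluate at the center.
From the series, [(z - pi/6)^2] F = -sqrt(3)/4; multiply by 2! = 2 to get -sqrt(3)/2.

-sqrt(3)/2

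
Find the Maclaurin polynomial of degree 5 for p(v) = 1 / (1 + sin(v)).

-61*v^5/120 + 2*v^4/3 - 5*v^3/6 + v^2 - v + 1

Expand as Σ (-1)^k u^k with u equal to the inner function's series.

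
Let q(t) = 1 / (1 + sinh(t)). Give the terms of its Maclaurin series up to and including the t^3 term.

Use the geometric series for the reciprocal, then substitute.
q(0) = 1
q′(0) = -1
q′′(0) = 2
q′′′(0) = -7
The Taylor polynomial is Σ q^(k)(0)/k! · t^k.

-7*t^3/6 + t^2 - t + 1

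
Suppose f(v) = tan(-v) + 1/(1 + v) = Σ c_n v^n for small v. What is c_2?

1

Expand each term separately and add.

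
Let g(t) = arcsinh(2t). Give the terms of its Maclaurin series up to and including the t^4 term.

-4*t^3/3 + 2*t

Use the known series and substitute for the argument.
g(0) = 0
g′(0) = 2
g′′(0) = 0
g′′′(0) = -8
g^(4)(0) = 0
The Taylor polynomial is Σ g^(k)(0)/k! · t^k.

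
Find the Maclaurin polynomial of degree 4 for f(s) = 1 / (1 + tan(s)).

Use the geometric series for the reciprocal, then substitute.
[s^0] = 1;  [s^1] = -1;  [s^2] = 1;  [s^3] = -4/3;  [s^4] = 5/3.

5*s^4/3 - 4*s^3/3 + s^2 - s + 1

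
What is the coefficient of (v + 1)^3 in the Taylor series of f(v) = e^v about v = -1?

e^(-1)/6

Use the known series and substitute for the argument.
[(v + 1)^0] = e^(-1);  [(v + 1)^1] = e^(-1);  [(v + 1)^2] = e^(-1)/2;  [(v + 1)^3] = e^(-1)/6.
So c_3 = f′′′(-1)/3! = e^(-1)/6.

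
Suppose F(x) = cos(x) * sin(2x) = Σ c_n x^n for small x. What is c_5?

61/60

Write out both Maclaurin series and multiply, keeping only the needed powers.
F(0) = 0
F′(0) = 2
F′′(0) = 0
F′′′(0) = -14
F^(4)(0) = 0
F^(5)(0) = 122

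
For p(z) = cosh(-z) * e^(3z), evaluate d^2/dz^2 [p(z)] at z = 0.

Multiply the two series term by term and collect like powers.
From the series, [z^2] p = 5; multiply by 2! = 2 to get 10.

10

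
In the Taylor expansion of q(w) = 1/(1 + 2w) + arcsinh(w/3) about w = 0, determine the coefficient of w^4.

Combine the two series term by term.
q(0) = 1
q′(0) = -5/3
q′′(0) = 8
q′′′(0) = -1297/27
q^(4)(0) = 384
So c_4 = q^(4)(0)/4! = 16.

16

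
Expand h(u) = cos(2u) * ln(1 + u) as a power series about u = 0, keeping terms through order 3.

-5*u^3/3 - u^2/2 + u

Write out both Maclaurin series and multiply, keeping only the needed powers.
h(0) = 0
h′(0) = 1
h′′(0) = -1
h′′′(0) = -10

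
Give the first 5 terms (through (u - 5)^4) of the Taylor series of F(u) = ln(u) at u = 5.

-(u - 5)^4/2500 + (u - 5)^3/375 - (u - 5)^2/50 + (u - 5)/5 + ln(5)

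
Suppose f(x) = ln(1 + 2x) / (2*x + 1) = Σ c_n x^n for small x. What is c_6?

-784/5

Expand 1/(denominator) as a geometric series and multiply by the numerator's series.
f(0) = 0
f′(0) = 2
f′′(0) = -12
f′′′(0) = 88
f^(4)(0) = -800
f^(5)(0) = 8768
f^(6)(0) = -112896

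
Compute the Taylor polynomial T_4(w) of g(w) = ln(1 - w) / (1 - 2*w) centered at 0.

Multiply the numerator's expansion by the denominator's geometric series.

-131*w^4/12 - 16*w^3/3 - 5*w^2/2 - w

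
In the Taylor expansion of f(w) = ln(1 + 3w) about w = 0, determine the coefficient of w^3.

9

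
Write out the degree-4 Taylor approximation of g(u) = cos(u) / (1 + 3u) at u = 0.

1837*u^4/24 - 51*u^3/2 + 17*u^2/2 - 3*u + 1

Take the Cauchy product of the two expansions.
[u^0] = 1;  [u^1] = -3;  [u^2] = 17/2;  [u^3] = -51/2;  [u^4] = 1837/24.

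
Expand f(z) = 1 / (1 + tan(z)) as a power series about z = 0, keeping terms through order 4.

Expand as Σ (-1)^k u^k with u equal to the inner function's series.
f(0) = 1
f′(0) = -1
f′′(0) = 2
f′′′(0) = -8
f^(4)(0) = 40

5*z^4/3 - 4*z^3/3 + z^2 - z + 1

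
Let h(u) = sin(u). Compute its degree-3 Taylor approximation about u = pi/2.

h(pi/2) = 1
h′(pi/2) = 0
h′′(pi/2) = -1
h′′′(pi/2) = 0

1 - (u - pi/2)^2/2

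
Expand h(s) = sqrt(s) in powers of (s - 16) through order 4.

Apply the Taylor formula c_k = f^(k)(a)/k!.

-5*(s - 16)^4/2097152 + (s - 16)^3/16384 - (s - 16)^2/512 + (s - 16)/8 + 4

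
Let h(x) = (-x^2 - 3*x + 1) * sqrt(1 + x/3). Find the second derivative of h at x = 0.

-109/36

Multiply each power in the prefactor through the base expansion.
From the series, [x^2] h = -109/72; multiply by 2! = 2 to get -109/36.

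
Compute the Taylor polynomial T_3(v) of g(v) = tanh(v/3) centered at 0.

-v^3/81 + v/3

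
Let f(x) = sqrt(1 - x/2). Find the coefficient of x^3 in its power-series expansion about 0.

-1/128

Use the known series and substitute for the argument.
f(0) = 1
f′(0) = -1/4
f′′(0) = -1/16
f′′′(0) = -3/64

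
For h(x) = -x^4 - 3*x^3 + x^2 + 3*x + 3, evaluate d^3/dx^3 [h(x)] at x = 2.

Apply the Taylor formula c_k = f^(k)(a)/k!.
The coefficient of (x - 2)^3 in the expansion is -11, so h′′′(2) = 3! * (-11) = -66.

-66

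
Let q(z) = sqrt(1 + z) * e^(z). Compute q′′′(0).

17/8

Multiply the two series term by term and collect like powers.
From the series, [z^3] q = 17/48; multiply by 3! = 6 to get 17/8.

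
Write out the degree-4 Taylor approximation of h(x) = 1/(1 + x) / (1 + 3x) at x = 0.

Expand each factor separately, then convolve coefficients.
[x^0] = 1;  [x^1] = -4;  [x^2] = 13;  [x^3] = -40;  [x^4] = 121.

121*x^4 - 40*x^3 + 13*x^2 - 4*x + 1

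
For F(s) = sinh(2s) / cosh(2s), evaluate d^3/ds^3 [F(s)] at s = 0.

-16

Write the quotient as an unknown series and match coefficients against numerator = denominator · series.
The coefficient of s^3 in the expansion is -8/3, so F′′′(0) = 3! * (-8/3) = -16.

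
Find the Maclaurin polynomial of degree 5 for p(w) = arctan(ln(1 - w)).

Plug the Maclaurin series of the inner function into that of the outer and collect terms.
p(0) = 0
p′(0) = -1
p′′(0) = -1
p′′′(0) = 0
p^(4)(0) = 6
p^(5)(0) = 22
The Taylor polynomial is Σ p^(k)(0)/k! · w^k.

11*w^5/60 + w^4/4 - w^2/2 - w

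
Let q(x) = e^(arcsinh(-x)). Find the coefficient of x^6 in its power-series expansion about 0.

Let u equal the inner series; expand the outer function in u and truncate.

1/16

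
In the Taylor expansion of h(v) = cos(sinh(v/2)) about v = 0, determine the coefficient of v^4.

Let u equal the inner series; expand the outer function in u and truncate.
h(0) = 1
h′(0) = 0
h′′(0) = -1/4
h′′′(0) = 0
h^(4)(0) = -3/16
The Taylor polynomial is Σ h^(k)(0)/k! · v^k.

-1/128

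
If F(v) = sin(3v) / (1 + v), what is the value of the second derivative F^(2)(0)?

Write out both Maclaurin series and multiply, keeping only the needed powers.
From the series, [v^2] F = -3; multiply by 2! = 2 to get -6.

-6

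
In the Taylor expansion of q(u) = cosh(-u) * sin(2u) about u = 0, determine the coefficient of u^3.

Take the Cauchy product of the two expansions.
q(0) = 0
q′(0) = 2
q′′(0) = 0
q′′′(0) = -2
So c_3 = q′′′(0)/3! = -1/3.

-1/3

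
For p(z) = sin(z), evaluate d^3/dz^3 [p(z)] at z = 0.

Use the known series and substitute for the argument.
From the series, [z^3] p = -1/6; multiply by 3! = 6 to get -1.

-1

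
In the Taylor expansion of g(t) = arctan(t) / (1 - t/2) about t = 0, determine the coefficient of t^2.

1/2

Expand each factor separately, then convolve coefficients.
[t^0] = 0;  [t^1] = 1;  [t^2] = 1/2.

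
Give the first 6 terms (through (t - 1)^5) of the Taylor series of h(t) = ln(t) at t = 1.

Use the known series and substitute for the argument.
h(1) = 0
h′(1) = 1
h′′(1) = -1
h′′′(1) = 2
h^(4)(1) = -6
h^(5)(1) = 24
Dividing each by k! gives the coefficients c_0, ..., c_5.

(t - 1)^5/5 - (t - 1)^4/4 + (t - 1)^3/3 - (t - 1)^2/2 + (t - 1)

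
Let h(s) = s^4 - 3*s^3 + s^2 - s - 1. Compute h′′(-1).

The coefficient of (s + 1)^2 in the expansion is 16, so h′′(-1) = 2! * (16) = 32.

32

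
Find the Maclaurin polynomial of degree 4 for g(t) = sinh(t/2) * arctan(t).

-7*t^4/48 + t^2/2

Write out both Maclaurin series and multiply, keeping only the needed powers.
g(0) = 0
g′(0) = 0
g′′(0) = 1
g′′′(0) = 0
g^(4)(0) = -7/2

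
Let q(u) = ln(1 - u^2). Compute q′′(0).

From the series, [u^2] q = -1; multiply by 2! = 2 to get -2.

-2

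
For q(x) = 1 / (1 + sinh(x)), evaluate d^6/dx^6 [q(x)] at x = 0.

1232

Expand as Σ (-1)^k u^k with u equal to the inner function's series.
From the series, [x^6] q = 77/45; multiply by 6! = 720 to get 1232.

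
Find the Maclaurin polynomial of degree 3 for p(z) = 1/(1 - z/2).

p(0) = 1
p′(0) = 1/2
p′′(0) = 1/2
p′′′(0) = 3/4

z^3/8 + z^2/4 + z/2 + 1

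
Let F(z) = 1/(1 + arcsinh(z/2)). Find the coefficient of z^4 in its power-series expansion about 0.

1/24

Compose series: expand the inner function first, then feed it into the outer expansion.
F(0) = 1
F′(0) = -1/2
F′′(0) = 1/2
F′′′(0) = -5/8
F^(4)(0) = 1
So c_4 = F^(4)(0)/4! = 1/24.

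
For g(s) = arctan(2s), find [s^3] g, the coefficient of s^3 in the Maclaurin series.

-8/3

Use the known series and substitute for the argument.
g(0) = 0
g′(0) = 2
g′′(0) = 0
g′′′(0) = -16
So c_3 = g′′′(0)/3! = -8/3.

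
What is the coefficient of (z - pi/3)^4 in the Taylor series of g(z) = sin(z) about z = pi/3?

sqrt(3)/48

[(z - pi/3)^0] = sqrt(3)/2;  [(z - pi/3)^1] = 1/2;  [(z - pi/3)^2] = -sqrt(3)/4;  [(z - pi/3)^3] = -1/12;  [(z - pi/3)^4] = sqrt(3)/48.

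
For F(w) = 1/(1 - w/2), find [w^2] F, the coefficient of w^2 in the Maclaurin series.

1/4

c_2 = F′′(0)/2! = 1/4.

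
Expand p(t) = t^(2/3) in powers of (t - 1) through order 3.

p(1) = 1
p′(1) = 2/3
p′′(1) = -2/9
p′′′(1) = 8/27

4*(t - 1)^3/81 - (t - 1)^2/9 + 2*(t - 1)/3 + 1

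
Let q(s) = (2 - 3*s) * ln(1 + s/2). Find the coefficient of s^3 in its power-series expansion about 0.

Multiply each power in the prefactor through the base expansion.
[s^0] = 0;  [s^1] = 1;  [s^2] = -7/4;  [s^3] = 11/24.

11/24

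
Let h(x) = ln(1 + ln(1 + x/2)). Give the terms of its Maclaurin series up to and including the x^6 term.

Plug the Maclaurin series of the inner function into that of the outer and collect terms.
[x^0] = 0;  [x^1] = 1/2;  [x^2] = -1/4;  [x^3] = 7/48;  [x^4] = -35/384;  [x^5] = 19/320;  [x^6] = -917/23040.

-917*x^6/23040 + 19*x^5/320 - 35*x^4/384 + 7*x^3/48 - x^2/4 + x/2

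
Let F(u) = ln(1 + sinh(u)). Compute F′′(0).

Substitute the inner expansion into the outer series and collect powers.
From the series, [u^2] F = -1/2; multiply by 2! = 2 to get -1.

-1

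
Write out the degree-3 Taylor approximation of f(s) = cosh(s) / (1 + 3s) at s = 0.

-57*s^3/2 + 19*s^2/2 - 3*s + 1

Multiply the two series term by term and collect like powers.
f(0) = 1
f′(0) = -3
f′′(0) = 19
f′′′(0) = -171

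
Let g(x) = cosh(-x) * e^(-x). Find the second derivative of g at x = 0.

Expand each factor separately, then convolve coefficients.
From the series, [x^2] g = 1; multiply by 2! = 2 to get 2.

2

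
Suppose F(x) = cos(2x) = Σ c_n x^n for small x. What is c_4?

2/3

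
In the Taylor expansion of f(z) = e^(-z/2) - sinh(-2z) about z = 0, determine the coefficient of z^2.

1/8

Expand each term separately and add.
f(0) = 1
f′(0) = 3/2
f′′(0) = 1/4
Then c_k = f^(k)(0)/k! gives each Taylor coefficient.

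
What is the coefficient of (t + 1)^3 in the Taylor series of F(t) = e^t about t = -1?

e^(-1)/6

Compute the successive derivatives at the expansion point and divide by k!.
F(-1) = e^(-1)
F′(-1) = e^(-1)
F′′(-1) = e^(-1)
F′′′(-1) = e^(-1)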